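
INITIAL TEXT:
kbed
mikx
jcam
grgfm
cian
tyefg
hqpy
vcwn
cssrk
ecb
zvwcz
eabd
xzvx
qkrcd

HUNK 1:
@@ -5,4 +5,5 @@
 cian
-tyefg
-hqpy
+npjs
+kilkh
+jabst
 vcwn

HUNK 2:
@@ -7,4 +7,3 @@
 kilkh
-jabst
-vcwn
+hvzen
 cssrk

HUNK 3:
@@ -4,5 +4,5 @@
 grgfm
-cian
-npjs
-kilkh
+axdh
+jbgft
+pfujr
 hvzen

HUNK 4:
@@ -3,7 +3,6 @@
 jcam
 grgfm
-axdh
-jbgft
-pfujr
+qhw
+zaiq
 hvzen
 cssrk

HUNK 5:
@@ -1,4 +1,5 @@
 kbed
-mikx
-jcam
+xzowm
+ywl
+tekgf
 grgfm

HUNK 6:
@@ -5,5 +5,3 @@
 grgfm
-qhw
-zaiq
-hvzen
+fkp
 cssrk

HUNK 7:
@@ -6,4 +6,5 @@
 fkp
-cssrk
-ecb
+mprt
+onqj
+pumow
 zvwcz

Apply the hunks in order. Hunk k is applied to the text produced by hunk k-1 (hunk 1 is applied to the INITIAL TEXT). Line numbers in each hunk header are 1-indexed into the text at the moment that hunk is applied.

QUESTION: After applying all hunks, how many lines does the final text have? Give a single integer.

Hunk 1: at line 5 remove [tyefg,hqpy] add [npjs,kilkh,jabst] -> 15 lines: kbed mikx jcam grgfm cian npjs kilkh jabst vcwn cssrk ecb zvwcz eabd xzvx qkrcd
Hunk 2: at line 7 remove [jabst,vcwn] add [hvzen] -> 14 lines: kbed mikx jcam grgfm cian npjs kilkh hvzen cssrk ecb zvwcz eabd xzvx qkrcd
Hunk 3: at line 4 remove [cian,npjs,kilkh] add [axdh,jbgft,pfujr] -> 14 lines: kbed mikx jcam grgfm axdh jbgft pfujr hvzen cssrk ecb zvwcz eabd xzvx qkrcd
Hunk 4: at line 3 remove [axdh,jbgft,pfujr] add [qhw,zaiq] -> 13 lines: kbed mikx jcam grgfm qhw zaiq hvzen cssrk ecb zvwcz eabd xzvx qkrcd
Hunk 5: at line 1 remove [mikx,jcam] add [xzowm,ywl,tekgf] -> 14 lines: kbed xzowm ywl tekgf grgfm qhw zaiq hvzen cssrk ecb zvwcz eabd xzvx qkrcd
Hunk 6: at line 5 remove [qhw,zaiq,hvzen] add [fkp] -> 12 lines: kbed xzowm ywl tekgf grgfm fkp cssrk ecb zvwcz eabd xzvx qkrcd
Hunk 7: at line 6 remove [cssrk,ecb] add [mprt,onqj,pumow] -> 13 lines: kbed xzowm ywl tekgf grgfm fkp mprt onqj pumow zvwcz eabd xzvx qkrcd
Final line count: 13

Answer: 13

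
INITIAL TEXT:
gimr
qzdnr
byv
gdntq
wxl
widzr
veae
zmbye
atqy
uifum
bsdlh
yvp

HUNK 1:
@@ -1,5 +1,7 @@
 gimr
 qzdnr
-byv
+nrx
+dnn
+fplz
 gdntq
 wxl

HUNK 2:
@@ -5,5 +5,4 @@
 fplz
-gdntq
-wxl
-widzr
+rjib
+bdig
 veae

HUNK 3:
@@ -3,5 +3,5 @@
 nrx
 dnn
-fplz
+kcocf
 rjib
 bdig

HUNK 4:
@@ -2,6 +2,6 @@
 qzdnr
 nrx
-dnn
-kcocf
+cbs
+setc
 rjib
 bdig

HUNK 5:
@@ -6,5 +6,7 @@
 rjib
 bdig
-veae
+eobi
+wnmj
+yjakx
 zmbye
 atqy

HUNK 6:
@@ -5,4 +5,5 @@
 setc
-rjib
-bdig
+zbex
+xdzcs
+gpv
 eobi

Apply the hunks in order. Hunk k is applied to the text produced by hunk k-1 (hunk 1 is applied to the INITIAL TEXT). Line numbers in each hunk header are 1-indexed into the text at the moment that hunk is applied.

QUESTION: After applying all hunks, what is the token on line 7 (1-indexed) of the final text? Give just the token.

Hunk 1: at line 1 remove [byv] add [nrx,dnn,fplz] -> 14 lines: gimr qzdnr nrx dnn fplz gdntq wxl widzr veae zmbye atqy uifum bsdlh yvp
Hunk 2: at line 5 remove [gdntq,wxl,widzr] add [rjib,bdig] -> 13 lines: gimr qzdnr nrx dnn fplz rjib bdig veae zmbye atqy uifum bsdlh yvp
Hunk 3: at line 3 remove [fplz] add [kcocf] -> 13 lines: gimr qzdnr nrx dnn kcocf rjib bdig veae zmbye atqy uifum bsdlh yvp
Hunk 4: at line 2 remove [dnn,kcocf] add [cbs,setc] -> 13 lines: gimr qzdnr nrx cbs setc rjib bdig veae zmbye atqy uifum bsdlh yvp
Hunk 5: at line 6 remove [veae] add [eobi,wnmj,yjakx] -> 15 lines: gimr qzdnr nrx cbs setc rjib bdig eobi wnmj yjakx zmbye atqy uifum bsdlh yvp
Hunk 6: at line 5 remove [rjib,bdig] add [zbex,xdzcs,gpv] -> 16 lines: gimr qzdnr nrx cbs setc zbex xdzcs gpv eobi wnmj yjakx zmbye atqy uifum bsdlh yvp
Final line 7: xdzcs

Answer: xdzcs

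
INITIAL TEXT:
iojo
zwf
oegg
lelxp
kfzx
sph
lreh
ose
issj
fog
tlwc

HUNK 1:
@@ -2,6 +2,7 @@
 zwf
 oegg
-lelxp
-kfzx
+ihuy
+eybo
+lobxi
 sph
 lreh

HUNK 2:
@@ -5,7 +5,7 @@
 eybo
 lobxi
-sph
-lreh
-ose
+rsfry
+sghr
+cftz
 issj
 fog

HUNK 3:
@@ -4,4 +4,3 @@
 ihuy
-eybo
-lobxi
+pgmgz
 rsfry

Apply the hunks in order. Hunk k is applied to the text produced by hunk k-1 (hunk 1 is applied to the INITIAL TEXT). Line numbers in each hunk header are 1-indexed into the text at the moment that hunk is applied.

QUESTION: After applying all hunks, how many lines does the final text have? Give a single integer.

Hunk 1: at line 2 remove [lelxp,kfzx] add [ihuy,eybo,lobxi] -> 12 lines: iojo zwf oegg ihuy eybo lobxi sph lreh ose issj fog tlwc
Hunk 2: at line 5 remove [sph,lreh,ose] add [rsfry,sghr,cftz] -> 12 lines: iojo zwf oegg ihuy eybo lobxi rsfry sghr cftz issj fog tlwc
Hunk 3: at line 4 remove [eybo,lobxi] add [pgmgz] -> 11 lines: iojo zwf oegg ihuy pgmgz rsfry sghr cftz issj fog tlwc
Final line count: 11

Answer: 11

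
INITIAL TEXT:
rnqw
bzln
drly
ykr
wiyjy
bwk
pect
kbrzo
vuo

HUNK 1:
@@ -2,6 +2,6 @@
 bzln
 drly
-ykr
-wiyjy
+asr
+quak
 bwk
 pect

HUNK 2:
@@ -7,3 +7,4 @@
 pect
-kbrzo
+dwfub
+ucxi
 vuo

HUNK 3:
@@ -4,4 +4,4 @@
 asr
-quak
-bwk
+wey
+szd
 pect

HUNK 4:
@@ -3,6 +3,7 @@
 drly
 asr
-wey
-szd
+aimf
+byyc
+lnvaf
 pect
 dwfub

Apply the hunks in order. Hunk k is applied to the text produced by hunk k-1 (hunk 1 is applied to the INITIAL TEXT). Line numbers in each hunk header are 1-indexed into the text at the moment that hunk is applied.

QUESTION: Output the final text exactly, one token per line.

Answer: rnqw
bzln
drly
asr
aimf
byyc
lnvaf
pect
dwfub
ucxi
vuo

Derivation:
Hunk 1: at line 2 remove [ykr,wiyjy] add [asr,quak] -> 9 lines: rnqw bzln drly asr quak bwk pect kbrzo vuo
Hunk 2: at line 7 remove [kbrzo] add [dwfub,ucxi] -> 10 lines: rnqw bzln drly asr quak bwk pect dwfub ucxi vuo
Hunk 3: at line 4 remove [quak,bwk] add [wey,szd] -> 10 lines: rnqw bzln drly asr wey szd pect dwfub ucxi vuo
Hunk 4: at line 3 remove [wey,szd] add [aimf,byyc,lnvaf] -> 11 lines: rnqw bzln drly asr aimf byyc lnvaf pect dwfub ucxi vuo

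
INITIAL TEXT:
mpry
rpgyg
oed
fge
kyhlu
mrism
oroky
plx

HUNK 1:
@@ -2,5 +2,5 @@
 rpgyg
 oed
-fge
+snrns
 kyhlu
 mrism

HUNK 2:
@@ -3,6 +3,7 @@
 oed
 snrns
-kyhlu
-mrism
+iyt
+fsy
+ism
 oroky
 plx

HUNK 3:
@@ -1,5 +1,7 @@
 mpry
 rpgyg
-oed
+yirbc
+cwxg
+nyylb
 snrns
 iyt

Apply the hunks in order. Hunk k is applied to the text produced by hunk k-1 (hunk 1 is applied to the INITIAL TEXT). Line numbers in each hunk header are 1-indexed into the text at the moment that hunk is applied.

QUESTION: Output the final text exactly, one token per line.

Answer: mpry
rpgyg
yirbc
cwxg
nyylb
snrns
iyt
fsy
ism
oroky
plx

Derivation:
Hunk 1: at line 2 remove [fge] add [snrns] -> 8 lines: mpry rpgyg oed snrns kyhlu mrism oroky plx
Hunk 2: at line 3 remove [kyhlu,mrism] add [iyt,fsy,ism] -> 9 lines: mpry rpgyg oed snrns iyt fsy ism oroky plx
Hunk 3: at line 1 remove [oed] add [yirbc,cwxg,nyylb] -> 11 lines: mpry rpgyg yirbc cwxg nyylb snrns iyt fsy ism oroky plx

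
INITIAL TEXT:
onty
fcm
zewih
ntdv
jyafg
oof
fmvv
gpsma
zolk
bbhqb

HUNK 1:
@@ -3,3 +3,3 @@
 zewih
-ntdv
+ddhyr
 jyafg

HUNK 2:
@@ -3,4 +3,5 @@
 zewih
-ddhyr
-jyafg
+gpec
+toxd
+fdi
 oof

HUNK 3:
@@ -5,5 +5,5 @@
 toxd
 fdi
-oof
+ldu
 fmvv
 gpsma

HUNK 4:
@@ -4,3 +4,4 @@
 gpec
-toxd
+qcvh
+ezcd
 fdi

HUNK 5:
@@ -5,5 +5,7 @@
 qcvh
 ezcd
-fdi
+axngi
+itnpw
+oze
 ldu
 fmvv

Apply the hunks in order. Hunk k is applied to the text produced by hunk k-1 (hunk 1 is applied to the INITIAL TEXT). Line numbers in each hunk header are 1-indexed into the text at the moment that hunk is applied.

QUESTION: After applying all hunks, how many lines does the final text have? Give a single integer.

Hunk 1: at line 3 remove [ntdv] add [ddhyr] -> 10 lines: onty fcm zewih ddhyr jyafg oof fmvv gpsma zolk bbhqb
Hunk 2: at line 3 remove [ddhyr,jyafg] add [gpec,toxd,fdi] -> 11 lines: onty fcm zewih gpec toxd fdi oof fmvv gpsma zolk bbhqb
Hunk 3: at line 5 remove [oof] add [ldu] -> 11 lines: onty fcm zewih gpec toxd fdi ldu fmvv gpsma zolk bbhqb
Hunk 4: at line 4 remove [toxd] add [qcvh,ezcd] -> 12 lines: onty fcm zewih gpec qcvh ezcd fdi ldu fmvv gpsma zolk bbhqb
Hunk 5: at line 5 remove [fdi] add [axngi,itnpw,oze] -> 14 lines: onty fcm zewih gpec qcvh ezcd axngi itnpw oze ldu fmvv gpsma zolk bbhqb
Final line count: 14

Answer: 14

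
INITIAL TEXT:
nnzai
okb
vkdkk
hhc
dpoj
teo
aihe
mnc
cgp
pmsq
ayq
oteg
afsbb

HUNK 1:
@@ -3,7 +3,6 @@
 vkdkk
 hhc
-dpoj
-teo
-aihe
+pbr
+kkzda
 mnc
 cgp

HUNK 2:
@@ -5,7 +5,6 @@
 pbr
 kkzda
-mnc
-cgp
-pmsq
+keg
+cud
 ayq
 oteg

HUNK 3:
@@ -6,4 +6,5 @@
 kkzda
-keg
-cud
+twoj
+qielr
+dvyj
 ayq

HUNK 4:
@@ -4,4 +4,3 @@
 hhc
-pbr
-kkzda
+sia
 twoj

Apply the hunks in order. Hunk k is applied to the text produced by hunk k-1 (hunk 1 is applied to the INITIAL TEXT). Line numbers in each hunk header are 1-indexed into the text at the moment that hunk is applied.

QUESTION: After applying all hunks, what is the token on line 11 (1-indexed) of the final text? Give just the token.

Answer: afsbb

Derivation:
Hunk 1: at line 3 remove [dpoj,teo,aihe] add [pbr,kkzda] -> 12 lines: nnzai okb vkdkk hhc pbr kkzda mnc cgp pmsq ayq oteg afsbb
Hunk 2: at line 5 remove [mnc,cgp,pmsq] add [keg,cud] -> 11 lines: nnzai okb vkdkk hhc pbr kkzda keg cud ayq oteg afsbb
Hunk 3: at line 6 remove [keg,cud] add [twoj,qielr,dvyj] -> 12 lines: nnzai okb vkdkk hhc pbr kkzda twoj qielr dvyj ayq oteg afsbb
Hunk 4: at line 4 remove [pbr,kkzda] add [sia] -> 11 lines: nnzai okb vkdkk hhc sia twoj qielr dvyj ayq oteg afsbb
Final line 11: afsbb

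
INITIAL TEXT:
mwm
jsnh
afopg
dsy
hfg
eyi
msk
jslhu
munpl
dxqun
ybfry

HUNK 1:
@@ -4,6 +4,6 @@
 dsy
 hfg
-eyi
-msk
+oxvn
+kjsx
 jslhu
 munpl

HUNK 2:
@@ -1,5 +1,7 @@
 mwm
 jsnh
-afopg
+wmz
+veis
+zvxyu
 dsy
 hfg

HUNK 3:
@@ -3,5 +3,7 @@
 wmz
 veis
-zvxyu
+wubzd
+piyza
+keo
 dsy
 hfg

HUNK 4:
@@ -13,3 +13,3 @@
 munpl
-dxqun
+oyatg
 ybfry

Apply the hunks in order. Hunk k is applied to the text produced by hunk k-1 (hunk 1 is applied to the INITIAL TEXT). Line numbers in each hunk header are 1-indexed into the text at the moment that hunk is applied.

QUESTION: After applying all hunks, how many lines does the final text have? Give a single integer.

Answer: 15

Derivation:
Hunk 1: at line 4 remove [eyi,msk] add [oxvn,kjsx] -> 11 lines: mwm jsnh afopg dsy hfg oxvn kjsx jslhu munpl dxqun ybfry
Hunk 2: at line 1 remove [afopg] add [wmz,veis,zvxyu] -> 13 lines: mwm jsnh wmz veis zvxyu dsy hfg oxvn kjsx jslhu munpl dxqun ybfry
Hunk 3: at line 3 remove [zvxyu] add [wubzd,piyza,keo] -> 15 lines: mwm jsnh wmz veis wubzd piyza keo dsy hfg oxvn kjsx jslhu munpl dxqun ybfry
Hunk 4: at line 13 remove [dxqun] add [oyatg] -> 15 lines: mwm jsnh wmz veis wubzd piyza keo dsy hfg oxvn kjsx jslhu munpl oyatg ybfry
Final line count: 15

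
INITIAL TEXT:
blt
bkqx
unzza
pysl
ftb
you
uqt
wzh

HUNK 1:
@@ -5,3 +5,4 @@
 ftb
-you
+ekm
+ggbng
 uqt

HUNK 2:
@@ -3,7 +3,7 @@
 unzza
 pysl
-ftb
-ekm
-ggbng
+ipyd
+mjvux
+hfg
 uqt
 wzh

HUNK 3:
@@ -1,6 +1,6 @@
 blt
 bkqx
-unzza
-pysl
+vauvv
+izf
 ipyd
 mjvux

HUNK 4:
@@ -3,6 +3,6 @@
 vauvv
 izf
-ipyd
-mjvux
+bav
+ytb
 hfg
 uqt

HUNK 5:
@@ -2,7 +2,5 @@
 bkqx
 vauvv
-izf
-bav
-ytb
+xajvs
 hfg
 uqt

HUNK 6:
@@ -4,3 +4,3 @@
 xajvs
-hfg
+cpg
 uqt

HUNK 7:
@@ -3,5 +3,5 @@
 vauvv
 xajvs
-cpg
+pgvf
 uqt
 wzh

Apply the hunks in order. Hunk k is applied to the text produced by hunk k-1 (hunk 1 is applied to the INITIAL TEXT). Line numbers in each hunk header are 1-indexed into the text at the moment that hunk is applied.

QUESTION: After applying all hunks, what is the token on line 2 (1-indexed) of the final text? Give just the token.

Hunk 1: at line 5 remove [you] add [ekm,ggbng] -> 9 lines: blt bkqx unzza pysl ftb ekm ggbng uqt wzh
Hunk 2: at line 3 remove [ftb,ekm,ggbng] add [ipyd,mjvux,hfg] -> 9 lines: blt bkqx unzza pysl ipyd mjvux hfg uqt wzh
Hunk 3: at line 1 remove [unzza,pysl] add [vauvv,izf] -> 9 lines: blt bkqx vauvv izf ipyd mjvux hfg uqt wzh
Hunk 4: at line 3 remove [ipyd,mjvux] add [bav,ytb] -> 9 lines: blt bkqx vauvv izf bav ytb hfg uqt wzh
Hunk 5: at line 2 remove [izf,bav,ytb] add [xajvs] -> 7 lines: blt bkqx vauvv xajvs hfg uqt wzh
Hunk 6: at line 4 remove [hfg] add [cpg] -> 7 lines: blt bkqx vauvv xajvs cpg uqt wzh
Hunk 7: at line 3 remove [cpg] add [pgvf] -> 7 lines: blt bkqx vauvv xajvs pgvf uqt wzh
Final line 2: bkqx

Answer: bkqx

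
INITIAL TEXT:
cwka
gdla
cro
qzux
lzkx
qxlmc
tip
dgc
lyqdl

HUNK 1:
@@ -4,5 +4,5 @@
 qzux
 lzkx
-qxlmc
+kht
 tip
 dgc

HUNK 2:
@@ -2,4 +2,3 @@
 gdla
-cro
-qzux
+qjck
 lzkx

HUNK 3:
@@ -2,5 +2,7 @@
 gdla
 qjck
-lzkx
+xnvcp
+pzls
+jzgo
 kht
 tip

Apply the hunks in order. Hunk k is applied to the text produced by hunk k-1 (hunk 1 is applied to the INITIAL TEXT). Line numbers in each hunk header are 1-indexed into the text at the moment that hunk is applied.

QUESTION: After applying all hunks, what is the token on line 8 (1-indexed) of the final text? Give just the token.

Answer: tip

Derivation:
Hunk 1: at line 4 remove [qxlmc] add [kht] -> 9 lines: cwka gdla cro qzux lzkx kht tip dgc lyqdl
Hunk 2: at line 2 remove [cro,qzux] add [qjck] -> 8 lines: cwka gdla qjck lzkx kht tip dgc lyqdl
Hunk 3: at line 2 remove [lzkx] add [xnvcp,pzls,jzgo] -> 10 lines: cwka gdla qjck xnvcp pzls jzgo kht tip dgc lyqdl
Final line 8: tip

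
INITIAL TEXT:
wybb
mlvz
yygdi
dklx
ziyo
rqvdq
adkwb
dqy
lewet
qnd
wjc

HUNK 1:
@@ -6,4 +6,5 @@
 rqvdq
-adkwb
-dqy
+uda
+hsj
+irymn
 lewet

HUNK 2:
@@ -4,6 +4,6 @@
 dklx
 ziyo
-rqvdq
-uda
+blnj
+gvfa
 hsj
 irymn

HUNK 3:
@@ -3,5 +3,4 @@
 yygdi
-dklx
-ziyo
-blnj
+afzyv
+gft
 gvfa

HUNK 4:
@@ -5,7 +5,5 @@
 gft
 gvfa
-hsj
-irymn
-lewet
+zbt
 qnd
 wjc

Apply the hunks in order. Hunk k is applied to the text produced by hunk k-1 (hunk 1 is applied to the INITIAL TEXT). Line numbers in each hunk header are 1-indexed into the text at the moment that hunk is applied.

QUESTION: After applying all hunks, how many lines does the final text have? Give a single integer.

Answer: 9

Derivation:
Hunk 1: at line 6 remove [adkwb,dqy] add [uda,hsj,irymn] -> 12 lines: wybb mlvz yygdi dklx ziyo rqvdq uda hsj irymn lewet qnd wjc
Hunk 2: at line 4 remove [rqvdq,uda] add [blnj,gvfa] -> 12 lines: wybb mlvz yygdi dklx ziyo blnj gvfa hsj irymn lewet qnd wjc
Hunk 3: at line 3 remove [dklx,ziyo,blnj] add [afzyv,gft] -> 11 lines: wybb mlvz yygdi afzyv gft gvfa hsj irymn lewet qnd wjc
Hunk 4: at line 5 remove [hsj,irymn,lewet] add [zbt] -> 9 lines: wybb mlvz yygdi afzyv gft gvfa zbt qnd wjc
Final line count: 9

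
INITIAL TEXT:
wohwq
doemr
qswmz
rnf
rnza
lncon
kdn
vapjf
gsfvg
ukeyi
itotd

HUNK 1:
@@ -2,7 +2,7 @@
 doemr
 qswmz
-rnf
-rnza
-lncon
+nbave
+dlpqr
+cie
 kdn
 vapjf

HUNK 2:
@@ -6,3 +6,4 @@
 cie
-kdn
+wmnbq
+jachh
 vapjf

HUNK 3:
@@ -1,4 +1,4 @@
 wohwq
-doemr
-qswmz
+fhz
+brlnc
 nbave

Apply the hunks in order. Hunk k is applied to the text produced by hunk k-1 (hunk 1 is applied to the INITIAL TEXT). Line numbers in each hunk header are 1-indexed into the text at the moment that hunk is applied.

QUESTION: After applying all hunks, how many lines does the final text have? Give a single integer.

Answer: 12

Derivation:
Hunk 1: at line 2 remove [rnf,rnza,lncon] add [nbave,dlpqr,cie] -> 11 lines: wohwq doemr qswmz nbave dlpqr cie kdn vapjf gsfvg ukeyi itotd
Hunk 2: at line 6 remove [kdn] add [wmnbq,jachh] -> 12 lines: wohwq doemr qswmz nbave dlpqr cie wmnbq jachh vapjf gsfvg ukeyi itotd
Hunk 3: at line 1 remove [doemr,qswmz] add [fhz,brlnc] -> 12 lines: wohwq fhz brlnc nbave dlpqr cie wmnbq jachh vapjf gsfvg ukeyi itotd
Final line count: 12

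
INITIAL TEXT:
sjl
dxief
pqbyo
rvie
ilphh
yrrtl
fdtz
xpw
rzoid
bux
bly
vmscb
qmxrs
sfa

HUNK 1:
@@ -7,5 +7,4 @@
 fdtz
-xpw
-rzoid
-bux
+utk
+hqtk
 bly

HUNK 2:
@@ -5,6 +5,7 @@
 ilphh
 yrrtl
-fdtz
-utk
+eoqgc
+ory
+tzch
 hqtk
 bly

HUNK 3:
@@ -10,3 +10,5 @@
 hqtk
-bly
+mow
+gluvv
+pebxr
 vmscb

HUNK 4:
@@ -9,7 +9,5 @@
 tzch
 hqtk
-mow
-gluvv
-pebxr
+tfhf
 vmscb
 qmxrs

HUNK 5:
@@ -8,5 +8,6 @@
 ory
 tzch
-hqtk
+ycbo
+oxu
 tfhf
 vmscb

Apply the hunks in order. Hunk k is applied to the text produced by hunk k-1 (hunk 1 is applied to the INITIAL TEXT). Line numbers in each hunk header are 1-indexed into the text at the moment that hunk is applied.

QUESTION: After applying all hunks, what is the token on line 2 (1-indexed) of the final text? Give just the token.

Answer: dxief

Derivation:
Hunk 1: at line 7 remove [xpw,rzoid,bux] add [utk,hqtk] -> 13 lines: sjl dxief pqbyo rvie ilphh yrrtl fdtz utk hqtk bly vmscb qmxrs sfa
Hunk 2: at line 5 remove [fdtz,utk] add [eoqgc,ory,tzch] -> 14 lines: sjl dxief pqbyo rvie ilphh yrrtl eoqgc ory tzch hqtk bly vmscb qmxrs sfa
Hunk 3: at line 10 remove [bly] add [mow,gluvv,pebxr] -> 16 lines: sjl dxief pqbyo rvie ilphh yrrtl eoqgc ory tzch hqtk mow gluvv pebxr vmscb qmxrs sfa
Hunk 4: at line 9 remove [mow,gluvv,pebxr] add [tfhf] -> 14 lines: sjl dxief pqbyo rvie ilphh yrrtl eoqgc ory tzch hqtk tfhf vmscb qmxrs sfa
Hunk 5: at line 8 remove [hqtk] add [ycbo,oxu] -> 15 lines: sjl dxief pqbyo rvie ilphh yrrtl eoqgc ory tzch ycbo oxu tfhf vmscb qmxrs sfa
Final line 2: dxief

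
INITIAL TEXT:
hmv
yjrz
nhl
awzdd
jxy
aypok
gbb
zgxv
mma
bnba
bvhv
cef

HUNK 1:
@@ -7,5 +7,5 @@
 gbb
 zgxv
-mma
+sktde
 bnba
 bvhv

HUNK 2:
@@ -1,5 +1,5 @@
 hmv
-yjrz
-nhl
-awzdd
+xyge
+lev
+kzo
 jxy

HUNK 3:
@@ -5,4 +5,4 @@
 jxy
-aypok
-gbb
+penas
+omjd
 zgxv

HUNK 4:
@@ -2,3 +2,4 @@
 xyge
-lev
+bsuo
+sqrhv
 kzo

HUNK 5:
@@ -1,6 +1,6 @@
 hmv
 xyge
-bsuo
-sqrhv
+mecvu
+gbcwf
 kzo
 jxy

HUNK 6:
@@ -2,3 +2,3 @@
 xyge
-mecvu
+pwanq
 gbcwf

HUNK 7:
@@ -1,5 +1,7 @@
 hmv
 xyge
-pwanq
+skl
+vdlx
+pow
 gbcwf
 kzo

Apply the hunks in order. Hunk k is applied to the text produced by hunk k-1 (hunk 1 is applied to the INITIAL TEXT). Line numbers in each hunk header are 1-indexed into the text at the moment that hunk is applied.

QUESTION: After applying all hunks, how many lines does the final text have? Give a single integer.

Answer: 15

Derivation:
Hunk 1: at line 7 remove [mma] add [sktde] -> 12 lines: hmv yjrz nhl awzdd jxy aypok gbb zgxv sktde bnba bvhv cef
Hunk 2: at line 1 remove [yjrz,nhl,awzdd] add [xyge,lev,kzo] -> 12 lines: hmv xyge lev kzo jxy aypok gbb zgxv sktde bnba bvhv cef
Hunk 3: at line 5 remove [aypok,gbb] add [penas,omjd] -> 12 lines: hmv xyge lev kzo jxy penas omjd zgxv sktde bnba bvhv cef
Hunk 4: at line 2 remove [lev] add [bsuo,sqrhv] -> 13 lines: hmv xyge bsuo sqrhv kzo jxy penas omjd zgxv sktde bnba bvhv cef
Hunk 5: at line 1 remove [bsuo,sqrhv] add [mecvu,gbcwf] -> 13 lines: hmv xyge mecvu gbcwf kzo jxy penas omjd zgxv sktde bnba bvhv cef
Hunk 6: at line 2 remove [mecvu] add [pwanq] -> 13 lines: hmv xyge pwanq gbcwf kzo jxy penas omjd zgxv sktde bnba bvhv cef
Hunk 7: at line 1 remove [pwanq] add [skl,vdlx,pow] -> 15 lines: hmv xyge skl vdlx pow gbcwf kzo jxy penas omjd zgxv sktde bnba bvhv cef
Final line count: 15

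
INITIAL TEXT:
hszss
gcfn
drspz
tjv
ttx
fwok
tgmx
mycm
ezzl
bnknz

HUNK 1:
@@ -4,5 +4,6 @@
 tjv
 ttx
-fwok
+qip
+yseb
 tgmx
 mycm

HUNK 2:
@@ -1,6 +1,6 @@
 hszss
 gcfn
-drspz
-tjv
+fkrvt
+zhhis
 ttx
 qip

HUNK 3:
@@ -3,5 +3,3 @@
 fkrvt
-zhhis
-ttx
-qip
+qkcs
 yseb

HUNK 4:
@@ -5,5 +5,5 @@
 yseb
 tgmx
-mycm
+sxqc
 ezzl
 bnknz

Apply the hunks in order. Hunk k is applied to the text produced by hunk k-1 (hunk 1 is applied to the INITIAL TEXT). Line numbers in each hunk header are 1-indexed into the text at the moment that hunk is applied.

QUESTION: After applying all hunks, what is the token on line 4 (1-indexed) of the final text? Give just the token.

Answer: qkcs

Derivation:
Hunk 1: at line 4 remove [fwok] add [qip,yseb] -> 11 lines: hszss gcfn drspz tjv ttx qip yseb tgmx mycm ezzl bnknz
Hunk 2: at line 1 remove [drspz,tjv] add [fkrvt,zhhis] -> 11 lines: hszss gcfn fkrvt zhhis ttx qip yseb tgmx mycm ezzl bnknz
Hunk 3: at line 3 remove [zhhis,ttx,qip] add [qkcs] -> 9 lines: hszss gcfn fkrvt qkcs yseb tgmx mycm ezzl bnknz
Hunk 4: at line 5 remove [mycm] add [sxqc] -> 9 lines: hszss gcfn fkrvt qkcs yseb tgmx sxqc ezzl bnknz
Final line 4: qkcs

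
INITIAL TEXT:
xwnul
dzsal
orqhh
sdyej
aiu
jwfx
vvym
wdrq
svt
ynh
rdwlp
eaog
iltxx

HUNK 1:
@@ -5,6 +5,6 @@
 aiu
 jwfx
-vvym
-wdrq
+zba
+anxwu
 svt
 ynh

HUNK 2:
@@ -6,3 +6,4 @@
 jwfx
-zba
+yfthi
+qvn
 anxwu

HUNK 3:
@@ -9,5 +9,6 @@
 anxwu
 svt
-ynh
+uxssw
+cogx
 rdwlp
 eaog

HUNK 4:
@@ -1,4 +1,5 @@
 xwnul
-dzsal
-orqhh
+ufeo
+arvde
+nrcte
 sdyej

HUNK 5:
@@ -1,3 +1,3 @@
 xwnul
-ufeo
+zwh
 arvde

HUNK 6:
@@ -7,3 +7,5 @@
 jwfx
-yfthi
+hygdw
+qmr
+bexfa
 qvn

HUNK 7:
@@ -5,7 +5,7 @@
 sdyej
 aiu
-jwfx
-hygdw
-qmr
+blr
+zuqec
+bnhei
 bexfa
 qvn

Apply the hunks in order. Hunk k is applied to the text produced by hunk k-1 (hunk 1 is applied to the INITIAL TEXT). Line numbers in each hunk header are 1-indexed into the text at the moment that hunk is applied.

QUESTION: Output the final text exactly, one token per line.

Hunk 1: at line 5 remove [vvym,wdrq] add [zba,anxwu] -> 13 lines: xwnul dzsal orqhh sdyej aiu jwfx zba anxwu svt ynh rdwlp eaog iltxx
Hunk 2: at line 6 remove [zba] add [yfthi,qvn] -> 14 lines: xwnul dzsal orqhh sdyej aiu jwfx yfthi qvn anxwu svt ynh rdwlp eaog iltxx
Hunk 3: at line 9 remove [ynh] add [uxssw,cogx] -> 15 lines: xwnul dzsal orqhh sdyej aiu jwfx yfthi qvn anxwu svt uxssw cogx rdwlp eaog iltxx
Hunk 4: at line 1 remove [dzsal,orqhh] add [ufeo,arvde,nrcte] -> 16 lines: xwnul ufeo arvde nrcte sdyej aiu jwfx yfthi qvn anxwu svt uxssw cogx rdwlp eaog iltxx
Hunk 5: at line 1 remove [ufeo] add [zwh] -> 16 lines: xwnul zwh arvde nrcte sdyej aiu jwfx yfthi qvn anxwu svt uxssw cogx rdwlp eaog iltxx
Hunk 6: at line 7 remove [yfthi] add [hygdw,qmr,bexfa] -> 18 lines: xwnul zwh arvde nrcte sdyej aiu jwfx hygdw qmr bexfa qvn anxwu svt uxssw cogx rdwlp eaog iltxx
Hunk 7: at line 5 remove [jwfx,hygdw,qmr] add [blr,zuqec,bnhei] -> 18 lines: xwnul zwh arvde nrcte sdyej aiu blr zuqec bnhei bexfa qvn anxwu svt uxssw cogx rdwlp eaog iltxx

Answer: xwnul
zwh
arvde
nrcte
sdyej
aiu
blr
zuqec
bnhei
bexfa
qvn
anxwu
svt
uxssw
cogx
rdwlp
eaog
iltxx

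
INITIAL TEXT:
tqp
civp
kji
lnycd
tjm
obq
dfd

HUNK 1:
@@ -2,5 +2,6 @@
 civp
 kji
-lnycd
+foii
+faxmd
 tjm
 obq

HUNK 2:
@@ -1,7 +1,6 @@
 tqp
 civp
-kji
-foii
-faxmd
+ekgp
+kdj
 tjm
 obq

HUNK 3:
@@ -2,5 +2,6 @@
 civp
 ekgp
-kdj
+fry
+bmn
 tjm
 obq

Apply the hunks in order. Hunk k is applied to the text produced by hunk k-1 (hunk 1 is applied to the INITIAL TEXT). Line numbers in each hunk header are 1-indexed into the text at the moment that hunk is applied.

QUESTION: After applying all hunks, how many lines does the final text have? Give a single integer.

Answer: 8

Derivation:
Hunk 1: at line 2 remove [lnycd] add [foii,faxmd] -> 8 lines: tqp civp kji foii faxmd tjm obq dfd
Hunk 2: at line 1 remove [kji,foii,faxmd] add [ekgp,kdj] -> 7 lines: tqp civp ekgp kdj tjm obq dfd
Hunk 3: at line 2 remove [kdj] add [fry,bmn] -> 8 lines: tqp civp ekgp fry bmn tjm obq dfd
Final line count: 8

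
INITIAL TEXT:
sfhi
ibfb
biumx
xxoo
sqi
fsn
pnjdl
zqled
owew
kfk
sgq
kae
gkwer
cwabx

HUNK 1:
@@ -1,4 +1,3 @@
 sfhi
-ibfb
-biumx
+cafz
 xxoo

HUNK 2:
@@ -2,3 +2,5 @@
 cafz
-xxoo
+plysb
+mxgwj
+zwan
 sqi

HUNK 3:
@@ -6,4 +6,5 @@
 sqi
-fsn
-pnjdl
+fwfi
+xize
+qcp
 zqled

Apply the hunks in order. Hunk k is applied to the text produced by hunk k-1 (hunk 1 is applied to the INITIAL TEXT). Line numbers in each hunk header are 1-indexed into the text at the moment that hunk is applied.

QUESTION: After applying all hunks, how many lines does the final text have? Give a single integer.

Hunk 1: at line 1 remove [ibfb,biumx] add [cafz] -> 13 lines: sfhi cafz xxoo sqi fsn pnjdl zqled owew kfk sgq kae gkwer cwabx
Hunk 2: at line 2 remove [xxoo] add [plysb,mxgwj,zwan] -> 15 lines: sfhi cafz plysb mxgwj zwan sqi fsn pnjdl zqled owew kfk sgq kae gkwer cwabx
Hunk 3: at line 6 remove [fsn,pnjdl] add [fwfi,xize,qcp] -> 16 lines: sfhi cafz plysb mxgwj zwan sqi fwfi xize qcp zqled owew kfk sgq kae gkwer cwabx
Final line count: 16

Answer: 16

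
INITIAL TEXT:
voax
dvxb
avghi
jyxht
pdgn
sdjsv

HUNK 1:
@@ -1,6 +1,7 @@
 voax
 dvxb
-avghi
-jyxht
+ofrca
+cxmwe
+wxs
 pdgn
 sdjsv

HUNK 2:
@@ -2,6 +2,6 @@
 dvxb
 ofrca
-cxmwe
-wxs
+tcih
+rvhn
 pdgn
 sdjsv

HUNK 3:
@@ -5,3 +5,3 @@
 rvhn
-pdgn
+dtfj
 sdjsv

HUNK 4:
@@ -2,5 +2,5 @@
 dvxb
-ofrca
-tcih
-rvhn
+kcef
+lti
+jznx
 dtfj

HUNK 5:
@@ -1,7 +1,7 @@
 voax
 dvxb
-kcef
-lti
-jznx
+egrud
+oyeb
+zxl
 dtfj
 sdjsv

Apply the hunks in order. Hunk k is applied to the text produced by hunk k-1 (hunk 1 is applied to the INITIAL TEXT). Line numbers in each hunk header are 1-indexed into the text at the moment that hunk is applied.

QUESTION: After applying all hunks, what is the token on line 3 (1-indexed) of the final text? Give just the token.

Hunk 1: at line 1 remove [avghi,jyxht] add [ofrca,cxmwe,wxs] -> 7 lines: voax dvxb ofrca cxmwe wxs pdgn sdjsv
Hunk 2: at line 2 remove [cxmwe,wxs] add [tcih,rvhn] -> 7 lines: voax dvxb ofrca tcih rvhn pdgn sdjsv
Hunk 3: at line 5 remove [pdgn] add [dtfj] -> 7 lines: voax dvxb ofrca tcih rvhn dtfj sdjsv
Hunk 4: at line 2 remove [ofrca,tcih,rvhn] add [kcef,lti,jznx] -> 7 lines: voax dvxb kcef lti jznx dtfj sdjsv
Hunk 5: at line 1 remove [kcef,lti,jznx] add [egrud,oyeb,zxl] -> 7 lines: voax dvxb egrud oyeb zxl dtfj sdjsv
Final line 3: egrud

Answer: egrud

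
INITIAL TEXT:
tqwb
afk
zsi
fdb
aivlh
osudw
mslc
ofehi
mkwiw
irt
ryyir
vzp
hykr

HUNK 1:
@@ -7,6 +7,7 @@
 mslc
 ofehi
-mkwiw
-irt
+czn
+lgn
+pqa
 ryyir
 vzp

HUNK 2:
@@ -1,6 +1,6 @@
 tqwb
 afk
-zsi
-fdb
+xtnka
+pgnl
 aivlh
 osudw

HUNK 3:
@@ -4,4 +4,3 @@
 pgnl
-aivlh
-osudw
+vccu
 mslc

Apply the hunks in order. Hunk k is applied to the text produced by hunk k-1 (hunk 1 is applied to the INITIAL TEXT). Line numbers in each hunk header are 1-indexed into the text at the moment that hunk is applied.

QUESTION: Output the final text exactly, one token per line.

Hunk 1: at line 7 remove [mkwiw,irt] add [czn,lgn,pqa] -> 14 lines: tqwb afk zsi fdb aivlh osudw mslc ofehi czn lgn pqa ryyir vzp hykr
Hunk 2: at line 1 remove [zsi,fdb] add [xtnka,pgnl] -> 14 lines: tqwb afk xtnka pgnl aivlh osudw mslc ofehi czn lgn pqa ryyir vzp hykr
Hunk 3: at line 4 remove [aivlh,osudw] add [vccu] -> 13 lines: tqwb afk xtnka pgnl vccu mslc ofehi czn lgn pqa ryyir vzp hykr

Answer: tqwb
afk
xtnka
pgnl
vccu
mslc
ofehi
czn
lgn
pqa
ryyir
vzp
hykr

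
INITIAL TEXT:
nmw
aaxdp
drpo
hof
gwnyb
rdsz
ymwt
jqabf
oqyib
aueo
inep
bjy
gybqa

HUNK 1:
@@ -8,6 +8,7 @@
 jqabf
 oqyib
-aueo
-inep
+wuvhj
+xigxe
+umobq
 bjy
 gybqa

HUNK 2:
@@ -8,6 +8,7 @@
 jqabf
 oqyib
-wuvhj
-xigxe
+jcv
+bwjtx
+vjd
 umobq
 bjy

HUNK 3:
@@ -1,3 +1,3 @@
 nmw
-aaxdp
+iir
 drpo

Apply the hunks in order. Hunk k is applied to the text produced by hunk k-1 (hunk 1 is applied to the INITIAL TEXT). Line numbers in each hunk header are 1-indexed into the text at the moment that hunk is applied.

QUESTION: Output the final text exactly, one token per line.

Hunk 1: at line 8 remove [aueo,inep] add [wuvhj,xigxe,umobq] -> 14 lines: nmw aaxdp drpo hof gwnyb rdsz ymwt jqabf oqyib wuvhj xigxe umobq bjy gybqa
Hunk 2: at line 8 remove [wuvhj,xigxe] add [jcv,bwjtx,vjd] -> 15 lines: nmw aaxdp drpo hof gwnyb rdsz ymwt jqabf oqyib jcv bwjtx vjd umobq bjy gybqa
Hunk 3: at line 1 remove [aaxdp] add [iir] -> 15 lines: nmw iir drpo hof gwnyb rdsz ymwt jqabf oqyib jcv bwjtx vjd umobq bjy gybqa

Answer: nmw
iir
drpo
hof
gwnyb
rdsz
ymwt
jqabf
oqyib
jcv
bwjtx
vjd
umobq
bjy
gybqa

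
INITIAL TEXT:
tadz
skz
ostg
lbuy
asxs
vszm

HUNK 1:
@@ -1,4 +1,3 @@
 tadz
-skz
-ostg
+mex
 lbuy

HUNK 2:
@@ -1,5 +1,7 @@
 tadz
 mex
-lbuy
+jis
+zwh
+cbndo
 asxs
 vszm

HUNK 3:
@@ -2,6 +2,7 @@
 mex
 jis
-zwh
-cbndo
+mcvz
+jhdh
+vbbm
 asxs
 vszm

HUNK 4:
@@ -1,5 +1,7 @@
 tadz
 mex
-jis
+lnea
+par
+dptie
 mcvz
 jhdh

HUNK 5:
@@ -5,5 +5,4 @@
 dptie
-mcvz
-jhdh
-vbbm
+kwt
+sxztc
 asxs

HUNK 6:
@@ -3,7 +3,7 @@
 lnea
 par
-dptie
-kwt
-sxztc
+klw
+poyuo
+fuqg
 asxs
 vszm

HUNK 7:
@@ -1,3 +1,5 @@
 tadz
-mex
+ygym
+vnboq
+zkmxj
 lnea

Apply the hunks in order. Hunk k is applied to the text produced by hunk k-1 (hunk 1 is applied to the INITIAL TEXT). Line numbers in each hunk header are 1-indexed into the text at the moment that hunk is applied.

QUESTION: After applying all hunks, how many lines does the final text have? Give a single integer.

Hunk 1: at line 1 remove [skz,ostg] add [mex] -> 5 lines: tadz mex lbuy asxs vszm
Hunk 2: at line 1 remove [lbuy] add [jis,zwh,cbndo] -> 7 lines: tadz mex jis zwh cbndo asxs vszm
Hunk 3: at line 2 remove [zwh,cbndo] add [mcvz,jhdh,vbbm] -> 8 lines: tadz mex jis mcvz jhdh vbbm asxs vszm
Hunk 4: at line 1 remove [jis] add [lnea,par,dptie] -> 10 lines: tadz mex lnea par dptie mcvz jhdh vbbm asxs vszm
Hunk 5: at line 5 remove [mcvz,jhdh,vbbm] add [kwt,sxztc] -> 9 lines: tadz mex lnea par dptie kwt sxztc asxs vszm
Hunk 6: at line 3 remove [dptie,kwt,sxztc] add [klw,poyuo,fuqg] -> 9 lines: tadz mex lnea par klw poyuo fuqg asxs vszm
Hunk 7: at line 1 remove [mex] add [ygym,vnboq,zkmxj] -> 11 lines: tadz ygym vnboq zkmxj lnea par klw poyuo fuqg asxs vszm
Final line count: 11

Answer: 11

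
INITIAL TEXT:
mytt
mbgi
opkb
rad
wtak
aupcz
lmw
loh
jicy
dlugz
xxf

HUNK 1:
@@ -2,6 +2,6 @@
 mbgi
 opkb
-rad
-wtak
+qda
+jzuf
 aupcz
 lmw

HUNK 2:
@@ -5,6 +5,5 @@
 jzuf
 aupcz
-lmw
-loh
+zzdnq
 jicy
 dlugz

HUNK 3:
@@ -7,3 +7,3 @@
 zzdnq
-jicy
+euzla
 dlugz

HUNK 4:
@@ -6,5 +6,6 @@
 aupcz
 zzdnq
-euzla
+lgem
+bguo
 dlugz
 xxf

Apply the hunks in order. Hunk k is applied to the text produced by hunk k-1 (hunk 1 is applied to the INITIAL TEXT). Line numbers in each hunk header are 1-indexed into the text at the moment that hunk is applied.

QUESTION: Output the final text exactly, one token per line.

Answer: mytt
mbgi
opkb
qda
jzuf
aupcz
zzdnq
lgem
bguo
dlugz
xxf

Derivation:
Hunk 1: at line 2 remove [rad,wtak] add [qda,jzuf] -> 11 lines: mytt mbgi opkb qda jzuf aupcz lmw loh jicy dlugz xxf
Hunk 2: at line 5 remove [lmw,loh] add [zzdnq] -> 10 lines: mytt mbgi opkb qda jzuf aupcz zzdnq jicy dlugz xxf
Hunk 3: at line 7 remove [jicy] add [euzla] -> 10 lines: mytt mbgi opkb qda jzuf aupcz zzdnq euzla dlugz xxf
Hunk 4: at line 6 remove [euzla] add [lgem,bguo] -> 11 lines: mytt mbgi opkb qda jzuf aupcz zzdnq lgem bguo dlugz xxf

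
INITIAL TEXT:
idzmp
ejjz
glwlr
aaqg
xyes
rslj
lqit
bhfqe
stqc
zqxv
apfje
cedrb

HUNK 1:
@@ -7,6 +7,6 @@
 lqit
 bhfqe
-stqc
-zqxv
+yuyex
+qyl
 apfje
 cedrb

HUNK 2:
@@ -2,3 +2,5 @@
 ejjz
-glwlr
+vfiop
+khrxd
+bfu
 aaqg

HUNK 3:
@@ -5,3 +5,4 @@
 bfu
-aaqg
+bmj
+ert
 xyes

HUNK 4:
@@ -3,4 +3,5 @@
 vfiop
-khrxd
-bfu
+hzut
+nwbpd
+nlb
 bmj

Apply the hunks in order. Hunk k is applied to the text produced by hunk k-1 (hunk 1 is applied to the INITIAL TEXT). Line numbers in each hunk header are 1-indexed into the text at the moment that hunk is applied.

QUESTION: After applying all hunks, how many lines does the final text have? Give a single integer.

Hunk 1: at line 7 remove [stqc,zqxv] add [yuyex,qyl] -> 12 lines: idzmp ejjz glwlr aaqg xyes rslj lqit bhfqe yuyex qyl apfje cedrb
Hunk 2: at line 2 remove [glwlr] add [vfiop,khrxd,bfu] -> 14 lines: idzmp ejjz vfiop khrxd bfu aaqg xyes rslj lqit bhfqe yuyex qyl apfje cedrb
Hunk 3: at line 5 remove [aaqg] add [bmj,ert] -> 15 lines: idzmp ejjz vfiop khrxd bfu bmj ert xyes rslj lqit bhfqe yuyex qyl apfje cedrb
Hunk 4: at line 3 remove [khrxd,bfu] add [hzut,nwbpd,nlb] -> 16 lines: idzmp ejjz vfiop hzut nwbpd nlb bmj ert xyes rslj lqit bhfqe yuyex qyl apfje cedrb
Final line count: 16

Answer: 16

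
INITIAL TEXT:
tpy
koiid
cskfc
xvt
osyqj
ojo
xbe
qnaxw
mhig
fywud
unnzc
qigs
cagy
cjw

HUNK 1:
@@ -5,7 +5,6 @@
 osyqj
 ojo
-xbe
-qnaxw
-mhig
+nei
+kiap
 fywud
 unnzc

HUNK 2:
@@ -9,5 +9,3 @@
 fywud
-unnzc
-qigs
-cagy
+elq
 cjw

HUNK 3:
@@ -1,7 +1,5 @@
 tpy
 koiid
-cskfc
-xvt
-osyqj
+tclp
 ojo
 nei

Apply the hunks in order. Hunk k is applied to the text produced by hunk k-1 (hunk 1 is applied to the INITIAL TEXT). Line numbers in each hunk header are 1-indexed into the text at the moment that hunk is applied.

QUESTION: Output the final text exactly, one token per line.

Hunk 1: at line 5 remove [xbe,qnaxw,mhig] add [nei,kiap] -> 13 lines: tpy koiid cskfc xvt osyqj ojo nei kiap fywud unnzc qigs cagy cjw
Hunk 2: at line 9 remove [unnzc,qigs,cagy] add [elq] -> 11 lines: tpy koiid cskfc xvt osyqj ojo nei kiap fywud elq cjw
Hunk 3: at line 1 remove [cskfc,xvt,osyqj] add [tclp] -> 9 lines: tpy koiid tclp ojo nei kiap fywud elq cjw

Answer: tpy
koiid
tclp
ojo
nei
kiap
fywud
elq
cjw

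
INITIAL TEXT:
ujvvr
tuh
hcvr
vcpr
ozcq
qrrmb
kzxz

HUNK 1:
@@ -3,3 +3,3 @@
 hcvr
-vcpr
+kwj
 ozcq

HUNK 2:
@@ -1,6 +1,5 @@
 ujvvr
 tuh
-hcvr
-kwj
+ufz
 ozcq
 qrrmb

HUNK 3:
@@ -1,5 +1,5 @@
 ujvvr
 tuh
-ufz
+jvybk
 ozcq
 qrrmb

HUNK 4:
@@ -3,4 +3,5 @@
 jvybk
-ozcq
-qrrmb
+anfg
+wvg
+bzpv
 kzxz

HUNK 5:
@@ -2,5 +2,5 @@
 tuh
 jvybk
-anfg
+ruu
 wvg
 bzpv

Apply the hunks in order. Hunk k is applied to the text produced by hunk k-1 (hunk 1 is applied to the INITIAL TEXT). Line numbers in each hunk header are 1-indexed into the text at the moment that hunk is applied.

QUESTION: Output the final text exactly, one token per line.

Hunk 1: at line 3 remove [vcpr] add [kwj] -> 7 lines: ujvvr tuh hcvr kwj ozcq qrrmb kzxz
Hunk 2: at line 1 remove [hcvr,kwj] add [ufz] -> 6 lines: ujvvr tuh ufz ozcq qrrmb kzxz
Hunk 3: at line 1 remove [ufz] add [jvybk] -> 6 lines: ujvvr tuh jvybk ozcq qrrmb kzxz
Hunk 4: at line 3 remove [ozcq,qrrmb] add [anfg,wvg,bzpv] -> 7 lines: ujvvr tuh jvybk anfg wvg bzpv kzxz
Hunk 5: at line 2 remove [anfg] add [ruu] -> 7 lines: ujvvr tuh jvybk ruu wvg bzpv kzxz

Answer: ujvvr
tuh
jvybk
ruu
wvg
bzpv
kzxz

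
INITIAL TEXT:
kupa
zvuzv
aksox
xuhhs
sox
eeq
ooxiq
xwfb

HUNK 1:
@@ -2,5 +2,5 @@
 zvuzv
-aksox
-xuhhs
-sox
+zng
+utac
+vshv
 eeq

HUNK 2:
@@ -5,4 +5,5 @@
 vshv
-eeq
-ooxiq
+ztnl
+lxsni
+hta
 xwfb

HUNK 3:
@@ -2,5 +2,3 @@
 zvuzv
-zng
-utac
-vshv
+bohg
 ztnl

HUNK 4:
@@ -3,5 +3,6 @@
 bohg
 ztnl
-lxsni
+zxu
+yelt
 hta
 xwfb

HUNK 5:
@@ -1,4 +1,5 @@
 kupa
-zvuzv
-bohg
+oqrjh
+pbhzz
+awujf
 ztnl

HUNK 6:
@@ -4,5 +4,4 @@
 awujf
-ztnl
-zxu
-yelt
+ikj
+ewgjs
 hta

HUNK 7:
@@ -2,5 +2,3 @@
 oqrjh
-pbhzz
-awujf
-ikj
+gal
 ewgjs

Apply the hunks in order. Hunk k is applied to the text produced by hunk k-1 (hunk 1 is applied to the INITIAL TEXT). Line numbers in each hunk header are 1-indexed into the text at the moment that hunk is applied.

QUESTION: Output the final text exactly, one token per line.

Answer: kupa
oqrjh
gal
ewgjs
hta
xwfb

Derivation:
Hunk 1: at line 2 remove [aksox,xuhhs,sox] add [zng,utac,vshv] -> 8 lines: kupa zvuzv zng utac vshv eeq ooxiq xwfb
Hunk 2: at line 5 remove [eeq,ooxiq] add [ztnl,lxsni,hta] -> 9 lines: kupa zvuzv zng utac vshv ztnl lxsni hta xwfb
Hunk 3: at line 2 remove [zng,utac,vshv] add [bohg] -> 7 lines: kupa zvuzv bohg ztnl lxsni hta xwfb
Hunk 4: at line 3 remove [lxsni] add [zxu,yelt] -> 8 lines: kupa zvuzv bohg ztnl zxu yelt hta xwfb
Hunk 5: at line 1 remove [zvuzv,bohg] add [oqrjh,pbhzz,awujf] -> 9 lines: kupa oqrjh pbhzz awujf ztnl zxu yelt hta xwfb
Hunk 6: at line 4 remove [ztnl,zxu,yelt] add [ikj,ewgjs] -> 8 lines: kupa oqrjh pbhzz awujf ikj ewgjs hta xwfb
Hunk 7: at line 2 remove [pbhzz,awujf,ikj] add [gal] -> 6 lines: kupa oqrjh gal ewgjs hta xwfb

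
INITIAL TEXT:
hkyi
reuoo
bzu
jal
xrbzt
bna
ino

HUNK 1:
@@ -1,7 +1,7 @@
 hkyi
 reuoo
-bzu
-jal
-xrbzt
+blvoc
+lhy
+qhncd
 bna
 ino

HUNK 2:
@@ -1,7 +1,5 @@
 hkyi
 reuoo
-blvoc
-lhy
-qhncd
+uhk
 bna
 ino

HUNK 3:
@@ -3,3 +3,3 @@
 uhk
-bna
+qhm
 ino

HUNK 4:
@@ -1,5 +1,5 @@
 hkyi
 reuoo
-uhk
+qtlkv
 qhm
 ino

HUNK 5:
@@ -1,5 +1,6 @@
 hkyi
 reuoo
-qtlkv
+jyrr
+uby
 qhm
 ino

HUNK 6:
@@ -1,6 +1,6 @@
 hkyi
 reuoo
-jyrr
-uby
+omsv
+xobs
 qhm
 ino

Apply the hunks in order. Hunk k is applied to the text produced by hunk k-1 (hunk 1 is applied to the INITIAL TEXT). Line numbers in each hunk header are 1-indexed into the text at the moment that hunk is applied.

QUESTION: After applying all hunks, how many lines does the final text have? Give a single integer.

Answer: 6

Derivation:
Hunk 1: at line 1 remove [bzu,jal,xrbzt] add [blvoc,lhy,qhncd] -> 7 lines: hkyi reuoo blvoc lhy qhncd bna ino
Hunk 2: at line 1 remove [blvoc,lhy,qhncd] add [uhk] -> 5 lines: hkyi reuoo uhk bna ino
Hunk 3: at line 3 remove [bna] add [qhm] -> 5 lines: hkyi reuoo uhk qhm ino
Hunk 4: at line 1 remove [uhk] add [qtlkv] -> 5 lines: hkyi reuoo qtlkv qhm ino
Hunk 5: at line 1 remove [qtlkv] add [jyrr,uby] -> 6 lines: hkyi reuoo jyrr uby qhm ino
Hunk 6: at line 1 remove [jyrr,uby] add [omsv,xobs] -> 6 lines: hkyi reuoo omsv xobs qhm ino
Final line count: 6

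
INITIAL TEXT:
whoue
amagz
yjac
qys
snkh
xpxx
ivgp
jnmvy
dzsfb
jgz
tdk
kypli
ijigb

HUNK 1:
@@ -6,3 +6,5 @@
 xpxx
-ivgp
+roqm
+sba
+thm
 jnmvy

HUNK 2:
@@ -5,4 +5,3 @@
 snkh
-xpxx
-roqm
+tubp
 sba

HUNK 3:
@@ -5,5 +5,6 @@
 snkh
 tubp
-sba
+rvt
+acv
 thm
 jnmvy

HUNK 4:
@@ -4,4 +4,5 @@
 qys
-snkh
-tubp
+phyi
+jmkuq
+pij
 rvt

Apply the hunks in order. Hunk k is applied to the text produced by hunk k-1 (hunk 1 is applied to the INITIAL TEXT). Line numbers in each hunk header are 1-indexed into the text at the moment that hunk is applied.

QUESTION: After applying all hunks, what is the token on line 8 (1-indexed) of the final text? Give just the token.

Answer: rvt

Derivation:
Hunk 1: at line 6 remove [ivgp] add [roqm,sba,thm] -> 15 lines: whoue amagz yjac qys snkh xpxx roqm sba thm jnmvy dzsfb jgz tdk kypli ijigb
Hunk 2: at line 5 remove [xpxx,roqm] add [tubp] -> 14 lines: whoue amagz yjac qys snkh tubp sba thm jnmvy dzsfb jgz tdk kypli ijigb
Hunk 3: at line 5 remove [sba] add [rvt,acv] -> 15 lines: whoue amagz yjac qys snkh tubp rvt acv thm jnmvy dzsfb jgz tdk kypli ijigb
Hunk 4: at line 4 remove [snkh,tubp] add [phyi,jmkuq,pij] -> 16 lines: whoue amagz yjac qys phyi jmkuq pij rvt acv thm jnmvy dzsfb jgz tdk kypli ijigb
Final line 8: rvt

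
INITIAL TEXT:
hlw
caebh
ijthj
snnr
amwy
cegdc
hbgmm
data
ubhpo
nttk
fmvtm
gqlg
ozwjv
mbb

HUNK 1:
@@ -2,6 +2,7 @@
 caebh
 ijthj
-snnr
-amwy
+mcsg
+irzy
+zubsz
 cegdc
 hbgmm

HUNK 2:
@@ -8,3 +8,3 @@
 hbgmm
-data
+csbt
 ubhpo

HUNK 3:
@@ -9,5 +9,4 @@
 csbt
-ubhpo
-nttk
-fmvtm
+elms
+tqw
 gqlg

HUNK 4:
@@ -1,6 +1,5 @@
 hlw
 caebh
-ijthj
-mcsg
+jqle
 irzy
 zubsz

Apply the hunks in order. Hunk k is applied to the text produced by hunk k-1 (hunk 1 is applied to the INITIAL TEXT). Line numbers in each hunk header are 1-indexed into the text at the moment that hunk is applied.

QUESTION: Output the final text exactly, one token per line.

Hunk 1: at line 2 remove [snnr,amwy] add [mcsg,irzy,zubsz] -> 15 lines: hlw caebh ijthj mcsg irzy zubsz cegdc hbgmm data ubhpo nttk fmvtm gqlg ozwjv mbb
Hunk 2: at line 8 remove [data] add [csbt] -> 15 lines: hlw caebh ijthj mcsg irzy zubsz cegdc hbgmm csbt ubhpo nttk fmvtm gqlg ozwjv mbb
Hunk 3: at line 9 remove [ubhpo,nttk,fmvtm] add [elms,tqw] -> 14 lines: hlw caebh ijthj mcsg irzy zubsz cegdc hbgmm csbt elms tqw gqlg ozwjv mbb
Hunk 4: at line 1 remove [ijthj,mcsg] add [jqle] -> 13 lines: hlw caebh jqle irzy zubsz cegdc hbgmm csbt elms tqw gqlg ozwjv mbb

Answer: hlw
caebh
jqle
irzy
zubsz
cegdc
hbgmm
csbt
elms
tqw
gqlg
ozwjv
mbb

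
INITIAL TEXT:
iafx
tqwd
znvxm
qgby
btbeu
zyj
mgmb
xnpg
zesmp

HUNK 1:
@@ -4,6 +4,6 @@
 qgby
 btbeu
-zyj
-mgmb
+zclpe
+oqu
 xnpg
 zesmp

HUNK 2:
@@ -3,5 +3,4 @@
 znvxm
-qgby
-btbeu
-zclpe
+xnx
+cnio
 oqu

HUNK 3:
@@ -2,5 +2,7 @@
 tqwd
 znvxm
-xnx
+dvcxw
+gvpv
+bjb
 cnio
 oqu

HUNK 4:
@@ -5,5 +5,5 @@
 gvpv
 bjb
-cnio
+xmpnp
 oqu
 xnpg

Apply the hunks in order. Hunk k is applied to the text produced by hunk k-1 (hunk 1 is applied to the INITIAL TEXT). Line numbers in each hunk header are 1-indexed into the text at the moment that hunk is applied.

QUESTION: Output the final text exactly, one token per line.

Hunk 1: at line 4 remove [zyj,mgmb] add [zclpe,oqu] -> 9 lines: iafx tqwd znvxm qgby btbeu zclpe oqu xnpg zesmp
Hunk 2: at line 3 remove [qgby,btbeu,zclpe] add [xnx,cnio] -> 8 lines: iafx tqwd znvxm xnx cnio oqu xnpg zesmp
Hunk 3: at line 2 remove [xnx] add [dvcxw,gvpv,bjb] -> 10 lines: iafx tqwd znvxm dvcxw gvpv bjb cnio oqu xnpg zesmp
Hunk 4: at line 5 remove [cnio] add [xmpnp] -> 10 lines: iafx tqwd znvxm dvcxw gvpv bjb xmpnp oqu xnpg zesmp

Answer: iafx
tqwd
znvxm
dvcxw
gvpv
bjb
xmpnp
oqu
xnpg
zesmp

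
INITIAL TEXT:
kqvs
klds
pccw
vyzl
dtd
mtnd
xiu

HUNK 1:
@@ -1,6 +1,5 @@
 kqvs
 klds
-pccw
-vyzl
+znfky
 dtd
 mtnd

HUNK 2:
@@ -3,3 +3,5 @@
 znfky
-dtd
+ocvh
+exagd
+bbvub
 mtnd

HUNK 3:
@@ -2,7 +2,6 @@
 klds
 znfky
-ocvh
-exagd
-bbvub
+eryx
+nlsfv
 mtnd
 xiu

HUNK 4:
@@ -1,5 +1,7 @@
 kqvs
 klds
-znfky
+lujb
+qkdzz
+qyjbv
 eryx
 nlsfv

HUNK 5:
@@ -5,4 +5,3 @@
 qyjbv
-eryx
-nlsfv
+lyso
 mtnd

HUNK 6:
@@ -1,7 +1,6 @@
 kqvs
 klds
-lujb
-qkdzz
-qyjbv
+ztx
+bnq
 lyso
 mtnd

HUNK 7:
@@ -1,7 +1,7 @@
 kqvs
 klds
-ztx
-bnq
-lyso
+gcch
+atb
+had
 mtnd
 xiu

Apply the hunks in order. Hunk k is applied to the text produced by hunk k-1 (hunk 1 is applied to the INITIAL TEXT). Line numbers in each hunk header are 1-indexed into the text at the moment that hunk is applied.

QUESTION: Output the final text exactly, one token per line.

Answer: kqvs
klds
gcch
atb
had
mtnd
xiu

Derivation:
Hunk 1: at line 1 remove [pccw,vyzl] add [znfky] -> 6 lines: kqvs klds znfky dtd mtnd xiu
Hunk 2: at line 3 remove [dtd] add [ocvh,exagd,bbvub] -> 8 lines: kqvs klds znfky ocvh exagd bbvub mtnd xiu
Hunk 3: at line 2 remove [ocvh,exagd,bbvub] add [eryx,nlsfv] -> 7 lines: kqvs klds znfky eryx nlsfv mtnd xiu
Hunk 4: at line 1 remove [znfky] add [lujb,qkdzz,qyjbv] -> 9 lines: kqvs klds lujb qkdzz qyjbv eryx nlsfv mtnd xiu
Hunk 5: at line 5 remove [eryx,nlsfv] add [lyso] -> 8 lines: kqvs klds lujb qkdzz qyjbv lyso mtnd xiu
Hunk 6: at line 1 remove [lujb,qkdzz,qyjbv] add [ztx,bnq] -> 7 lines: kqvs klds ztx bnq lyso mtnd xiu
Hunk 7: at line 1 remove [ztx,bnq,lyso] add [gcch,atb,had] -> 7 lines: kqvs klds gcch atb had mtnd xiu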